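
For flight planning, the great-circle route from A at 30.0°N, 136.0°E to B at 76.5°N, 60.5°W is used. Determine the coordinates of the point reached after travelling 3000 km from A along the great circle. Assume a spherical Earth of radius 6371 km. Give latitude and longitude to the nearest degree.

From cos δ = sin φ₁ sin φ₂ + cos φ₁ cos φ₂ cos Δλ, the central angle is δ ≈ 1.274 rad (73.0°). The total great-circle distance is δ·R ≈ 1.274 × 6371 ≈ 8117 km, so the target fraction is f = 3000/8117 ≈ 0.370.
Interpolate at f ≈ 0.370 with slerp weights a = sin((1−f)δ)/sin δ ≈ 0.752, b = sin(fδ)/sin δ ≈ 0.474.
p = a·p₁ + b·p₂ ≈ (-0.414, 0.356, 0.838); φ = arcsin(p_z) ≈ 56.88°, λ = atan2(p_y, p_x) ≈ 139.30°.

≈ 57°N, 139°E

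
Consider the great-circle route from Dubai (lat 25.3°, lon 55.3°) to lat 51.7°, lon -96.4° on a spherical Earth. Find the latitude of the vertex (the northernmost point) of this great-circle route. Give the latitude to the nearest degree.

≈ 74°

The great circle lies in the plane with unit normal n̂ = (p₁ × p₂)/|p₁ × p₂|.
Here n̂_z ≈ -0.269; the vertex latitude is φ_max = arccos|n̂_z| ≈ 74.4°.
Check via Clairaut: cos φ_max = |cos φ₁| · sin C = cos(25.3°)·sin(17.3°) ≈ 0.269, again giving ≈ 74.4°.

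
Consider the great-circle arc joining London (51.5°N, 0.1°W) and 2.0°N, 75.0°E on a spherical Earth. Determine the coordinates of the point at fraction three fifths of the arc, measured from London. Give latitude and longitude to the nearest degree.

Write both endpoints as unit vectors p₁, p₂ with components (cos φ cos λ, cos φ sin λ, sin φ).
The central angle between the endpoints is δ = arccos(p₁·p₂) ≈ 1.382 rad (79.2°).
Interpolate at f = 3/5 with slerp weights a = sin((1−f)δ)/sin δ ≈ 0.535, b = sin(fδ)/sin δ ≈ 0.751.
p = a·p₁ + b·p₂ ≈ (0.527, 0.724, 0.445); φ = arcsin(p_z) ≈ 26.40°, λ = atan2(p_y, p_x) ≈ 53.96°.

≈ 26°N, 54°E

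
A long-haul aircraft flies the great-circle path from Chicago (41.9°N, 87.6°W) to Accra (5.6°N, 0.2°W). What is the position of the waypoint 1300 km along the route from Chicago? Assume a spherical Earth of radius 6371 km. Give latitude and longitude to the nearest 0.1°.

≈ 41.3°N, 72.0°W

The haversine formula gives a central angle δ ≈ 1.472 rad (84.3°) between the endpoints. The total great-circle distance is δ·R ≈ 1.472 × 6371 ≈ 9377 km, so the target fraction is f = 1300/9377 ≈ 0.139.
Interpolate at f ≈ 0.139 with slerp weights a = sin((1−f)δ)/sin δ ≈ 0.959, b = sin(fδ)/sin δ ≈ 0.204.
p = a·p₁ + b·p₂ ≈ (0.233, -0.714, 0.660); φ = arcsin(p_z) ≈ 41.33°, λ = atan2(p_y, p_x) ≈ -71.96°.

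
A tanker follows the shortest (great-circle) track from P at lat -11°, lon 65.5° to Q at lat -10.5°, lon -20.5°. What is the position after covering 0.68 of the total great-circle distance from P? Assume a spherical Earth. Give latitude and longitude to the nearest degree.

From cos δ = sin φ₁ sin φ₂ + cos φ₁ cos φ₂ cos Δλ, the central angle is δ ≈ 1.469 rad (84.1°).
Interpolate at f = 0.68 with slerp weights a = sin((1−f)δ)/sin δ ≈ 0.455, b = sin(fδ)/sin δ ≈ 0.845.
p = a·p₁ + b·p₂ ≈ (0.964, 0.116, -0.241); φ = arcsin(p_z) ≈ -13.94°, λ = atan2(p_y, p_x) ≈ 6.84°.

≈ lat -14°, lon 7°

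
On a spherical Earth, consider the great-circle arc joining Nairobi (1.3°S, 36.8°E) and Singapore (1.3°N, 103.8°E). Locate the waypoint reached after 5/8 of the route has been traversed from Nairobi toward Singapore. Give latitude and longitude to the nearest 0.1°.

Write both endpoints as unit vectors p₁, p₂ with components (cos φ cos λ, cos φ sin λ, sin φ).
The central angle between the endpoints is δ = arccos(p₁·p₂) ≈ 1.170 rad (67.0°).
Interpolate at f = 5/8 with slerp weights a = sin((1−f)δ)/sin δ ≈ 0.461, b = sin(fδ)/sin δ ≈ 0.725.
p = a·p₁ + b·p₂ ≈ (0.196, 0.981, 0.006); φ = arcsin(p_z) ≈ 0.34°, λ = atan2(p_y, p_x) ≈ 78.67°.

≈ (0.3°N, 78.7°E)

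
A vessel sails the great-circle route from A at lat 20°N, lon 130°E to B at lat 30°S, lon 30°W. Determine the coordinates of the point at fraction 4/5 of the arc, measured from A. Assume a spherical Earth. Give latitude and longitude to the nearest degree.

≈ lat 38°S, lon 8°E

From cos δ = sin φ₁ sin φ₂ + cos φ₁ cos φ₂ cos Δλ, the central angle is δ ≈ 2.781 rad (159.3°).
Interpolate at f = 4/5 with slerp weights a = sin((1−f)δ)/sin δ ≈ 1.497, b = sin(fδ)/sin δ ≈ 2.250.
p = a·p₁ + b·p₂ ≈ (0.783, 0.103, -0.613); φ = arcsin(p_z) ≈ -37.81°, λ = atan2(p_y, p_x) ≈ 7.51°.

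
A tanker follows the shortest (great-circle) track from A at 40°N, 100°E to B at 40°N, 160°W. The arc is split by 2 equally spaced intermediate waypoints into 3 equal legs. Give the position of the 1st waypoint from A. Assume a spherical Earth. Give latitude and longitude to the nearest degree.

≈ 51°N, 131°E

Convert each endpoint to a unit vector on the sphere (x = cos φ cos λ, y = cos φ sin λ, z = sin φ).
The central angle between the endpoints is δ = arccos(p₁·p₂) ≈ 1.254 rad (71.9°).
Interpolate at f = 1/3 with slerp weights a = sin((1−f)δ)/sin δ ≈ 0.781, b = sin(fδ)/sin δ ≈ 0.427.
p = a·p₁ + b·p₂ ≈ (-0.411, 0.477, 0.777); φ = arcsin(p_z) ≈ 50.95°, λ = atan2(p_y, p_x) ≈ 130.77°.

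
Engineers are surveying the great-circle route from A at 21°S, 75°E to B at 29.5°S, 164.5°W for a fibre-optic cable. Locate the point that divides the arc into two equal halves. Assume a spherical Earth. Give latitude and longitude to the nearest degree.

From cos δ = sin φ₁ sin φ₂ + cos φ₁ cos φ₂ cos Δλ, the central angle is δ ≈ 1.809 rad (103.6°).
Interpolate at f = 1/2 with slerp weights a = sin((1−f)δ)/sin δ ≈ 0.809, b = sin(fδ)/sin δ ≈ 0.809.
p = a·p₁ + b·p₂ ≈ (-0.483, 0.541, -0.688); φ = arcsin(p_z) ≈ -43.49°, λ = atan2(p_y, p_x) ≈ 131.74°.

≈ 43°S, 132°E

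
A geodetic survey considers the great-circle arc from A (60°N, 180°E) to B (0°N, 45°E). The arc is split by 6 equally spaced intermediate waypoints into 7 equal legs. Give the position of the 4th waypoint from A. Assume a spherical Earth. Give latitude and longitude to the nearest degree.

≈ (43°N, 67°E)

From cos δ = sin φ₁ sin φ₂ + cos φ₁ cos φ₂ cos Δλ, the central angle is δ ≈ 1.932 rad (110.7°).
Interpolate at f = 4/7 with slerp weights a = sin((1−f)δ)/sin δ ≈ 0.787, b = sin(fδ)/sin δ ≈ 0.955.
p = a·p₁ + b·p₂ ≈ (0.281, 0.675, 0.682); φ = arcsin(p_z) ≈ 43.00°, λ = atan2(p_y, p_x) ≈ 67.38°.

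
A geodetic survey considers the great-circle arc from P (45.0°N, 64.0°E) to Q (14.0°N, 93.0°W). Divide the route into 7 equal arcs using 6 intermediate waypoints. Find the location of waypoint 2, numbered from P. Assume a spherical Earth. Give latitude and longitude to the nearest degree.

From cos δ = sin φ₁ sin φ₂ + cos φ₁ cos φ₂ cos Δλ, the central angle is δ ≈ 2.049 rad (117.4°).
Interpolate at f = 2/7 with slerp weights a = sin((1−f)δ)/sin δ ≈ 1.120, b = sin(fδ)/sin δ ≈ 0.623.
p = a·p₁ + b·p₂ ≈ (0.316, 0.109, 0.943); φ = arcsin(p_z) ≈ 70.50°, λ = atan2(p_y, p_x) ≈ 18.99°.

≈ (71°N, 19°E)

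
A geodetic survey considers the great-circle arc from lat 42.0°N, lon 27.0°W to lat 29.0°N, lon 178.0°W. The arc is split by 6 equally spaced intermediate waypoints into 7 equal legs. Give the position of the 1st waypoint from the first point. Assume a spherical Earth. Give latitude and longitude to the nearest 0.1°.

≈ lat 54.9°N, lon 38.3°W

Write both endpoints as unit vectors p₁, p₂ with components (cos φ cos λ, cos φ sin λ, sin φ).
The central angle between the endpoints is δ = arccos(p₁·p₂) ≈ 1.817 rad (104.1°).
Interpolate at f = 1/7 with slerp weights a = sin((1−f)δ)/sin δ ≈ 1.031, b = sin(fδ)/sin δ ≈ 0.265.
p = a·p₁ + b·p₂ ≈ (0.451, -0.356, 0.818); φ = arcsin(p_z) ≈ 54.91°, λ = atan2(p_y, p_x) ≈ -38.26°.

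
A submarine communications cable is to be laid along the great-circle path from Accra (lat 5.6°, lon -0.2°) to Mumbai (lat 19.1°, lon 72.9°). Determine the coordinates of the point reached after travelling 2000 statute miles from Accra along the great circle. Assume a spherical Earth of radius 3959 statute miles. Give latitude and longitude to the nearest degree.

From cos δ = sin φ₁ sin φ₂ + cos φ₁ cos φ₂ cos Δλ, the central angle is δ ≈ 1.261 rad (72.2°). The total great-circle distance is δ·R ≈ 1.261 × 3959 ≈ 4990 mi, so the target fraction is f = 2000/4990 ≈ 0.401.
Interpolate at f ≈ 0.401 with slerp weights a = sin((1−f)δ)/sin δ ≈ 0.720, b = sin(fδ)/sin δ ≈ 0.508.
p = a·p₁ + b·p₂ ≈ (0.858, 0.457, 0.237); φ = arcsin(p_z) ≈ 13.68°, λ = atan2(p_y, p_x) ≈ 28.02°.

≈ lat 14°, lon 28°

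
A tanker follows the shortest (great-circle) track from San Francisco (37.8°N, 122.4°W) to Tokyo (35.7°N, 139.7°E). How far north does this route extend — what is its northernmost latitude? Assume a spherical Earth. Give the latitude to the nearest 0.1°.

The great circle lies in the plane with unit normal n̂ = (p₁ × p₂)/|p₁ × p₂|.
Here n̂_z ≈ -0.660; the vertex latitude is φ_max = arccos|n̂_z| ≈ 48.7°.
Check via Clairaut: cos φ_max = |cos φ₁| · sin C = cos(37.8°)·sin(56.6°) ≈ 0.660, again giving ≈ 48.7°.

≈ 48.7°N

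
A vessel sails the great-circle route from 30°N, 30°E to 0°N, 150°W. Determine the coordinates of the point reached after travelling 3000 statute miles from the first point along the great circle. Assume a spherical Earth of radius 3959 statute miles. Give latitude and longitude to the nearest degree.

≈ 73°N, 30°E

Write both endpoints as unit vectors p₁, p₂ with components (cos φ cos λ, cos φ sin λ, sin φ).
The central angle between the endpoints is δ = arccos(p₁·p₂) ≈ 2.618 rad (150.0°). The total great-circle distance is δ·R ≈ 2.618 × 3959 ≈ 10365 mi, so the target fraction is f = 3000/10365 ≈ 0.289.
Interpolate at f ≈ 0.289 with slerp weights a = sin((1−f)δ)/sin δ ≈ 1.917, b = sin(fδ)/sin δ ≈ 1.375.
p = a·p₁ + b·p₂ ≈ (0.247, 0.143, 0.958); φ = arcsin(p_z) ≈ 73.42°, λ = atan2(p_y, p_x) ≈ 30.00°.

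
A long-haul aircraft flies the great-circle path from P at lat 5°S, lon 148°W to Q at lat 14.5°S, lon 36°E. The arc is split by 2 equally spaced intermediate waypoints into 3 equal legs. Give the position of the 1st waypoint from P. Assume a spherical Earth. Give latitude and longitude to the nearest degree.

≈ lat 57°S, lon 165°W

Convert each endpoint to a unit vector on the sphere (x = cos φ cos λ, y = cos φ sin λ, z = sin φ).
The central angle between the endpoints is δ = arccos(p₁·p₂) ≈ 2.794 rad (160.1°).
Interpolate at f = 1/3 with slerp weights a = sin((1−f)δ)/sin δ ≈ 2.814, b = sin(fδ)/sin δ ≈ 2.358.
p = a·p₁ + b·p₂ ≈ (-0.530, -0.144, -0.836); φ = arcsin(p_z) ≈ -56.67°, λ = atan2(p_y, p_x) ≈ -164.85°.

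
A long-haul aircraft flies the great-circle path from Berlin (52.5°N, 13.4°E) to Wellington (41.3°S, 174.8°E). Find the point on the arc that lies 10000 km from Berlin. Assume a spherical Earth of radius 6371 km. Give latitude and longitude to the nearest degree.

From cos δ = sin φ₁ sin φ₂ + cos φ₁ cos φ₂ cos Δλ, the central angle is δ ≈ 2.848 rad (163.2°). The total great-circle distance is δ·R ≈ 2.848 × 6371 ≈ 18141 km, so the target fraction is f = 10000/18141 ≈ 0.551.
Interpolate at f ≈ 0.551 with slerp weights a = sin((1−f)δ)/sin δ ≈ 3.303, b = sin(fδ)/sin δ ≈ 3.450.
p = a·p₁ + b·p₂ ≈ (-0.625, 0.701, 0.343); φ = arcsin(p_z) ≈ 20.09°, λ = atan2(p_y, p_x) ≈ 131.73°.

≈ (20°N, 132°E)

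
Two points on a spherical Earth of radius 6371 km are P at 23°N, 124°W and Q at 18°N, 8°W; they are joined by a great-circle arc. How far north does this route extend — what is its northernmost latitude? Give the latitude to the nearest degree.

The great circle lies in the plane with unit normal n̂ = (p₁ × p₂)/|p₁ × p₂|.
Here n̂_z ≈ +0.816; the vertex latitude is φ_max = arccos|n̂_z| ≈ 35.4°.
Check via Clairaut: cos φ_max = |cos φ₁| · sin C = cos(23.0°)·sin(62.4°) ≈ 0.816, again giving ≈ 35.4°.

≈ 35°N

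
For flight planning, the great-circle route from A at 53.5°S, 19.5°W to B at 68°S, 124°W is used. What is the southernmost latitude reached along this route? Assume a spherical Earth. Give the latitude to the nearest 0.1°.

The great circle lies in the plane with unit normal n̂ = (p₁ × p₂)/|p₁ × p₂|.
Here n̂_z ≈ -0.298; the vertex latitude is φ_max = arccos|n̂_z| ≈ 72.7°.

≈ 72.7°S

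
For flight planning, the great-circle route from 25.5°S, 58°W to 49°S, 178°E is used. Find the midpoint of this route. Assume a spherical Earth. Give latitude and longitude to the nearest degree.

≈ 57°S, 103°W

Convert each endpoint to a unit vector on the sphere (x = cos φ cos λ, y = cos φ sin λ, z = sin φ).
The central angle between the endpoints is δ = arccos(p₁·p₂) ≈ 1.577 rad (90.4°).
Interpolate at f = 1/2 with slerp weights a = sin((1−f)δ)/sin δ ≈ 0.709, b = sin(fδ)/sin δ ≈ 0.709.
p = a·p₁ + b·p₂ ≈ (-0.126, -0.527, -0.841); φ = arcsin(p_z) ≈ -57.21°, λ = atan2(p_y, p_x) ≈ -103.43°.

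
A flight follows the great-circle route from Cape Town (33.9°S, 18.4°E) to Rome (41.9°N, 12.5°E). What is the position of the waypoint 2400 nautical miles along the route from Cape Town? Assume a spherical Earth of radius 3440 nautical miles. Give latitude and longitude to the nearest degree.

Write both endpoints as unit vectors p₁, p₂ with components (cos φ cos λ, cos φ sin λ, sin φ).
The central angle between the endpoints is δ = arccos(p₁·p₂) ≈ 1.326 rad (76.0°). The total great-circle distance is δ·R ≈ 1.326 × 3440 ≈ 4563 nmi, so the target fraction is f = 2400/4563 ≈ 0.526.
Interpolate at f ≈ 0.526 with slerp weights a = sin((1−f)δ)/sin δ ≈ 0.606, b = sin(fδ)/sin δ ≈ 0.662.
p = a·p₁ + b·p₂ ≈ (0.958, 0.265, 0.104); φ = arcsin(p_z) ≈ 5.98°, λ = atan2(p_y, p_x) ≈ 15.48°.

≈ (6°N, 15°E)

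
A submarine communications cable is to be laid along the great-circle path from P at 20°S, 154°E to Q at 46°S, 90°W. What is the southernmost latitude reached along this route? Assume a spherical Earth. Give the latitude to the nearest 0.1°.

≈ 54.0°S

The great circle lies in the plane with unit normal n̂ = (p₁ × p₂)/|p₁ × p₂|.
Here n̂_z ≈ +0.587; the vertex latitude is φ_max = arccos|n̂_z| ≈ 54.0°.
Check via Clairaut: cos φ_max = |cos φ₁| · sin C = cos(20.0°)·sin(141.3°) ≈ 0.587, again giving ≈ 54.0°.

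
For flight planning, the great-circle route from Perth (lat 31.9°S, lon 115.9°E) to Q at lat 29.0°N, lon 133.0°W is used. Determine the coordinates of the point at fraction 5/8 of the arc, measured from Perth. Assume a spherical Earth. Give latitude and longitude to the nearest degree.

The haversine formula gives a central angle δ ≈ 2.122 rad (121.6°) between the endpoints.
Interpolate at f = 5/8 with slerp weights a = sin((1−f)δ)/sin δ ≈ 0.838, b = sin(fδ)/sin δ ≈ 1.139.
p = a·p₁ + b·p₂ ≈ (-0.990, -0.088, 0.109); φ = arcsin(p_z) ≈ 6.26°, λ = atan2(p_y, p_x) ≈ -174.91°.

≈ lat 6°N, lon 175°W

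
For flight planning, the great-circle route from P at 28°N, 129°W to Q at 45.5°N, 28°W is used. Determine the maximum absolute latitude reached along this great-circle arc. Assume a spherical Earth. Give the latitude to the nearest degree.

The great circle lies in the plane with unit normal n̂ = (p₁ × p₂)/|p₁ × p₂|.
Here n̂_z ≈ +0.622; the vertex latitude is φ_max = arccos|n̂_z| ≈ 51.5°.
Check via Clairaut: cos φ_max = |cos φ₁| · sin C = cos(28.0°)·sin(44.8°) ≈ 0.622, again giving ≈ 51.5°.

≈ 52°N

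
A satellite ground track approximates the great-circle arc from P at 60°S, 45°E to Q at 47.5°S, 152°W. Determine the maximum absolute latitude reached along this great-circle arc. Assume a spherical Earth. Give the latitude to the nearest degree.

The great circle lies in the plane with unit normal n̂ = (p₁ × p₂)/|p₁ × p₂|.
Here n̂_z ≈ +0.104; the vertex latitude is φ_max = arccos|n̂_z| ≈ 84.0°.
Check via Clairaut: cos φ_max = |cos φ₁| · sin C = cos(60.0°)·sin(168.0°) ≈ 0.104, again giving ≈ 84.0°.

≈ 84°S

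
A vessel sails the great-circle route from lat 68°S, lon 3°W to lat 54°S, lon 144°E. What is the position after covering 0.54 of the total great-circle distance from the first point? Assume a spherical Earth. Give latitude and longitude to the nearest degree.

≈ lat 77°S, lon 115°E

Write both endpoints as unit vectors p₁, p₂ with components (cos φ cos λ, cos φ sin λ, sin φ).
The central angle between the endpoints is δ = arccos(p₁·p₂) ≈ 0.970 rad (55.6°).
Interpolate at f = 0.54 with slerp weights a = sin((1−f)δ)/sin δ ≈ 0.523, b = sin(fδ)/sin δ ≈ 0.606.
p = a·p₁ + b·p₂ ≈ (-0.093, 0.199, -0.976); φ = arcsin(p_z) ≈ -77.31°, λ = atan2(p_y, p_x) ≈ 114.94°.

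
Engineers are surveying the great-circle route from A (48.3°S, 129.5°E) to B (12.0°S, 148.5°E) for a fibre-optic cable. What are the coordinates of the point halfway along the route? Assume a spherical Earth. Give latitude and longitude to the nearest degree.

The haversine formula gives a central angle δ ≈ 0.691 rad (39.6°) between the endpoints.
Interpolate at f = 1/2 with slerp weights a = sin((1−f)δ)/sin δ ≈ 0.531, b = sin(fδ)/sin δ ≈ 0.531.
p = a·p₁ + b·p₂ ≈ (-0.668, 0.544, -0.507); φ = arcsin(p_z) ≈ -30.48°, λ = atan2(p_y, p_x) ≈ 140.83°.

≈ (30°S, 141°E)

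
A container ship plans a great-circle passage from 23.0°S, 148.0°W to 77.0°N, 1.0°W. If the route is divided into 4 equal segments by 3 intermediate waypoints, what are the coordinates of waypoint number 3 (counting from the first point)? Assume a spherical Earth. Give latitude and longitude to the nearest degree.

From cos δ = sin φ₁ sin φ₂ + cos φ₁ cos φ₂ cos Δλ, the central angle is δ ≈ 2.158 rad (123.7°).
Interpolate at f = 3/4 with slerp weights a = sin((1−f)δ)/sin δ ≈ 0.617, b = sin(fδ)/sin δ ≈ 1.200.
p = a·p₁ + b·p₂ ≈ (-0.212, -0.306, 0.928); φ = arcsin(p_z) ≈ 68.15°, λ = atan2(p_y, p_x) ≈ -124.73°.

≈ 68°N, 125°W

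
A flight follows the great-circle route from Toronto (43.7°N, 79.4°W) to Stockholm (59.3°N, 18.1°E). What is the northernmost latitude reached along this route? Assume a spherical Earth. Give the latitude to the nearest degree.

≈ 64°N

The great circle lies in the plane with unit normal n̂ = (p₁ × p₂)/|p₁ × p₂|.
Here n̂_z ≈ +0.437; the vertex latitude is φ_max = arccos|n̂_z| ≈ 64.1°.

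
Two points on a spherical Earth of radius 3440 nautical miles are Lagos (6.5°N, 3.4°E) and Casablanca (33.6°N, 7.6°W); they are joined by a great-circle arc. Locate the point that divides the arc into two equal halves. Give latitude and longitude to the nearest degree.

≈ 20°N, 2°W

Convert each endpoint to a unit vector on the sphere (x = cos φ cos λ, y = cos φ sin λ, z = sin φ).
The central angle between the endpoints is δ = arccos(p₁·p₂) ≈ 0.505 rad (29.0°).
Interpolate at f = 1/2 with slerp weights a = sin((1−f)δ)/sin δ ≈ 0.516, b = sin(fδ)/sin δ ≈ 0.516.
p = a·p₁ + b·p₂ ≈ (0.939, -0.026, 0.344); φ = arcsin(p_z) ≈ 20.13°, λ = atan2(p_y, p_x) ≈ -1.61°.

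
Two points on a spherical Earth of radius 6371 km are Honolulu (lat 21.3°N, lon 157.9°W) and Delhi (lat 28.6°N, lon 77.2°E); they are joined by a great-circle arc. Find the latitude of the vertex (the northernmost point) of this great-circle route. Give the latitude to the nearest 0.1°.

The great circle lies in the plane with unit normal n̂ = (p₁ × p₂)/|p₁ × p₂|.
Here n̂_z ≈ -0.702; the vertex latitude is φ_max = arccos|n̂_z| ≈ 45.4°.
Check via Clairaut: cos φ_max = |cos φ₁| · sin C = cos(21.3°)·sin(48.9°) ≈ 0.702, again giving ≈ 45.4°.

≈ 45.4°N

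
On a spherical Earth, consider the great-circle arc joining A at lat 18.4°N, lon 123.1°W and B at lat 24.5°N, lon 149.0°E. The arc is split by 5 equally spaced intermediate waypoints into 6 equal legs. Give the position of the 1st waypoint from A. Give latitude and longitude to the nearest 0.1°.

Write both endpoints as unit vectors p₁, p₂ with components (cos φ cos λ, cos φ sin λ, sin φ).
The central angle between the endpoints is δ = arccos(p₁·p₂) ≈ 1.408 rad (80.6°).
Interpolate at f = 1/6 with slerp weights a = sin((1−f)δ)/sin δ ≈ 0.934, b = sin(fδ)/sin δ ≈ 0.236.
p = a·p₁ + b·p₂ ≈ (-0.668, -0.632, 0.393); φ = arcsin(p_z) ≈ 23.12°, λ = atan2(p_y, p_x) ≈ -136.57°.

≈ lat 23.1°N, lon 136.6°W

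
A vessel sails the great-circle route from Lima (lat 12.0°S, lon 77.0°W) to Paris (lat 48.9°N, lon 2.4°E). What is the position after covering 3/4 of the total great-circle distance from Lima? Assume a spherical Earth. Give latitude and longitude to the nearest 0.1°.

Convert each endpoint to a unit vector on the sphere (x = cos φ cos λ, y = cos φ sin λ, z = sin φ).
The central angle between the endpoints is δ = arccos(p₁·p₂) ≈ 1.609 rad (92.2°).
Interpolate at f = 3/4 with slerp weights a = sin((1−f)δ)/sin δ ≈ 0.392, b = sin(fδ)/sin δ ≈ 0.935.
p = a·p₁ + b·p₂ ≈ (0.700, -0.348, 0.623); φ = arcsin(p_z) ≈ 38.56°, λ = atan2(p_y, p_x) ≈ -26.40°.

≈ lat 38.6°N, lon 26.4°W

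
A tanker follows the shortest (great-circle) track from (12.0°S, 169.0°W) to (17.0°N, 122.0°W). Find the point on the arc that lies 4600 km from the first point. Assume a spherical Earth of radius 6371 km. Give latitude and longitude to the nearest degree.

The haversine formula gives a central angle δ ≈ 0.956 rad (54.7°) between the endpoints. The total great-circle distance is δ·R ≈ 0.956 × 6371 ≈ 6088 km, so the target fraction is f = 4600/6088 ≈ 0.756.
Interpolate at f ≈ 0.756 with slerp weights a = sin((1−f)δ)/sin δ ≈ 0.283, b = sin(fδ)/sin δ ≈ 0.809.
p = a·p₁ + b·p₂ ≈ (-0.682, -0.709, 0.178); φ = arcsin(p_z) ≈ 10.24°, λ = atan2(p_y, p_x) ≈ -133.89°.

≈ (10°N, 134°W)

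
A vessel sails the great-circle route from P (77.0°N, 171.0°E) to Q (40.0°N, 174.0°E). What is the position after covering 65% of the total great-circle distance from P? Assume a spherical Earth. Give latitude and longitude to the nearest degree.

The haversine formula gives a central angle δ ≈ 0.646 rad (37.0°) between the endpoints.
Interpolate at f = 0.65 with slerp weights a = sin((1−f)δ)/sin δ ≈ 0.372, b = sin(fδ)/sin δ ≈ 0.677.
p = a·p₁ + b·p₂ ≈ (-0.599, 0.067, 0.798); φ = arcsin(p_z) ≈ 52.95°, λ = atan2(p_y, p_x) ≈ 173.58°.

≈ (53°N, 174°E)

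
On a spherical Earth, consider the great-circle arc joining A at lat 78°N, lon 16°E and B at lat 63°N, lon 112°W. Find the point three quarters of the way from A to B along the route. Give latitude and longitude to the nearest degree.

≈ lat 71°N, lon 104°W

Write both endpoints as unit vectors p₁, p₂ with components (cos φ cos λ, cos φ sin λ, sin φ).
The central angle between the endpoints is δ = arccos(p₁·p₂) ≈ 0.621 rad (35.6°).
Interpolate at f = 3/4 with slerp weights a = sin((1−f)δ)/sin δ ≈ 0.266, b = sin(fδ)/sin δ ≈ 0.772.
p = a·p₁ + b·p₂ ≈ (-0.078, -0.310, 0.948); φ = arcsin(p_z) ≈ 71.38°, λ = atan2(p_y, p_x) ≈ -104.16°.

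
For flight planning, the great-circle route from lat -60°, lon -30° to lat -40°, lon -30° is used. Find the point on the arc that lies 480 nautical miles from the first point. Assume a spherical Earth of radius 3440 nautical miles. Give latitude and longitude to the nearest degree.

Write both endpoints as unit vectors p₁, p₂ with components (cos φ cos λ, cos φ sin λ, sin φ).
The central angle between the endpoints is δ = arccos(p₁·p₂) ≈ 0.349 rad (20.0°). The total great-circle distance is δ·R ≈ 0.349 × 3440 ≈ 1201 nmi, so the target fraction is f = 480/1201 ≈ 0.400.
Interpolate at f ≈ 0.400 with slerp weights a = sin((1−f)δ)/sin δ ≈ 0.608, b = sin(fδ)/sin δ ≈ 0.407.
p = a·p₁ + b·p₂ ≈ (0.533, -0.308, -0.788); φ = arcsin(p_z) ≈ -52.01°, λ = atan2(p_y, p_x) ≈ -30.00°.

≈ lat -52°, lon -30°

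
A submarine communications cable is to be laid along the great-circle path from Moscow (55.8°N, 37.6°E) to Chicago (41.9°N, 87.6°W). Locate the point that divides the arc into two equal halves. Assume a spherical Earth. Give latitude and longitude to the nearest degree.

Write both endpoints as unit vectors p₁, p₂ with components (cos φ cos λ, cos φ sin λ, sin φ).
The central angle between the endpoints is δ = arccos(p₁·p₂) ≈ 1.254 rad (71.9°).
Interpolate at f = 1/2 with slerp weights a = sin((1−f)δ)/sin δ ≈ 0.618, b = sin(fδ)/sin δ ≈ 0.618.
p = a·p₁ + b·p₂ ≈ (0.294, -0.247, 0.923); φ = arcsin(p_z) ≈ 67.39°, λ = atan2(p_y, p_x) ≈ -40.06°.

≈ 67°N, 40°W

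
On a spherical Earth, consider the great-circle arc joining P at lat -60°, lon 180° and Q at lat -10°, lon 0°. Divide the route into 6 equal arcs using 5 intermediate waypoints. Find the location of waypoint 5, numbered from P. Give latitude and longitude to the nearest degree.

≈ lat -28°, lon 0°

Write both endpoints as unit vectors p₁, p₂ with components (cos φ cos λ, cos φ sin λ, sin φ).
The central angle between the endpoints is δ = arccos(p₁·p₂) ≈ 1.920 rad (110.0°).
Interpolate at f = 5/6 with slerp weights a = sin((1−f)δ)/sin δ ≈ 0.335, b = sin(fδ)/sin δ ≈ 1.064.
p = a·p₁ + b·p₂ ≈ (0.880, -0.000, -0.475); φ = arcsin(p_z) ≈ -28.33°, λ = atan2(p_y, p_x) ≈ -0.00°.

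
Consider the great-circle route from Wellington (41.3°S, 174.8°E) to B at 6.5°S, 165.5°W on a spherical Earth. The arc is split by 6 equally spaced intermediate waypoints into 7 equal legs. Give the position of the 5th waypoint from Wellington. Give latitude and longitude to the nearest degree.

Convert each endpoint to a unit vector on the sphere (x = cos φ cos λ, y = cos φ sin λ, z = sin φ).
The central angle between the endpoints is δ = arccos(p₁·p₂) ≈ 0.680 rad (39.0°).
Interpolate at f = 5/7 with slerp weights a = sin((1−f)δ)/sin δ ≈ 0.307, b = sin(fδ)/sin δ ≈ 0.742.
p = a·p₁ + b·p₂ ≈ (-0.944, -0.164, -0.287); φ = arcsin(p_z) ≈ -16.66°, λ = atan2(p_y, p_x) ≈ -170.16°.

≈ 17°S, 170°W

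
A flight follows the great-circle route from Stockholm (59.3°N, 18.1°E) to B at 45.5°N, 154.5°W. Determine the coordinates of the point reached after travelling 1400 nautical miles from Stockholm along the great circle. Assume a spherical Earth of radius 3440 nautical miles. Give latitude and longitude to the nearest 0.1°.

≈ 82.2°N, 2.2°E

Write both endpoints as unit vectors p₁, p₂ with components (cos φ cos λ, cos φ sin λ, sin φ).
The central angle between the endpoints is δ = arccos(p₁·p₂) ≈ 1.309 rad (75.0°). The total great-circle distance is δ·R ≈ 1.309 × 3440 ≈ 4504 nmi, so the target fraction is f = 1400/4504 ≈ 0.311.
Interpolate at f ≈ 0.311 with slerp weights a = sin((1−f)δ)/sin δ ≈ 0.812, b = sin(fδ)/sin δ ≈ 0.410.
p = a·p₁ + b·p₂ ≈ (0.135, 0.005, 0.991); φ = arcsin(p_z) ≈ 82.23°, λ = atan2(p_y, p_x) ≈ 2.21°.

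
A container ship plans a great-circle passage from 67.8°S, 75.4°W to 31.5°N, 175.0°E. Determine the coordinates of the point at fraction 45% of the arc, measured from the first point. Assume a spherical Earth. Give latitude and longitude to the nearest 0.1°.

Convert each endpoint to a unit vector on the sphere (x = cos φ cos λ, y = cos φ sin λ, z = sin φ).
The central angle between the endpoints is δ = arccos(p₁·p₂) ≈ 2.204 rad (126.3°).
Interpolate at f = 0.45 with slerp weights a = sin((1−f)δ)/sin δ ≈ 1.162, b = sin(fδ)/sin δ ≈ 1.038.
p = a·p₁ + b·p₂ ≈ (-0.771, -0.348, -0.533); φ = arcsin(p_z) ≈ -32.21°, λ = atan2(p_y, p_x) ≈ -155.74°.

≈ 32.2°S, 155.7°W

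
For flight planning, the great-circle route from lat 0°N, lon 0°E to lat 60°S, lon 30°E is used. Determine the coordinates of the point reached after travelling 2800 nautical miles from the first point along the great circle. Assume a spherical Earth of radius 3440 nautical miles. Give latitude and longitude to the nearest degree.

≈ lat 44°S, lon 16°E

The haversine formula gives a central angle δ ≈ 1.123 rad (64.3°) between the endpoints. The total great-circle distance is δ·R ≈ 1.123 × 3440 ≈ 3863 nmi, so the target fraction is f = 2800/3863 ≈ 0.725.
Interpolate at f ≈ 0.725 with slerp weights a = sin((1−f)δ)/sin δ ≈ 0.337, b = sin(fδ)/sin δ ≈ 0.807.
p = a·p₁ + b·p₂ ≈ (0.687, 0.202, -0.698); φ = arcsin(p_z) ≈ -44.31°, λ = atan2(p_y, p_x) ≈ 16.37°.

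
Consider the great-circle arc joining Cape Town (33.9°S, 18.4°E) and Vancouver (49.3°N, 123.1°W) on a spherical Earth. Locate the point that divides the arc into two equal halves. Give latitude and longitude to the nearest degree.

Convert each endpoint to a unit vector on the sphere (x = cos φ cos λ, y = cos φ sin λ, z = sin φ).
The central angle between the endpoints is δ = arccos(p₁·p₂) ≈ 2.580 rad (147.8°).
Interpolate at f = 1/2 with slerp weights a = sin((1−f)δ)/sin δ ≈ 1.804, b = sin(fδ)/sin δ ≈ 1.804.
p = a·p₁ + b·p₂ ≈ (0.779, -0.513, 0.362); φ = arcsin(p_z) ≈ 21.20°, λ = atan2(p_y, p_x) ≈ -33.38°.

≈ 21°N, 33°W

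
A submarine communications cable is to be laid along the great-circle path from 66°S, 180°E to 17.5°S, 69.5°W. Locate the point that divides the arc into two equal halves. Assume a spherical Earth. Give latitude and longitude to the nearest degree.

≈ 54°S, 95°W

From cos δ = sin φ₁ sin φ₂ + cos φ₁ cos φ₂ cos Δλ, the central angle is δ ≈ 1.431 rad (82.0°).
Interpolate at f = 1/2 with slerp weights a = sin((1−f)δ)/sin δ ≈ 0.663, b = sin(fδ)/sin δ ≈ 0.663.
p = a·p₁ + b·p₂ ≈ (-0.048, -0.592, -0.805); φ = arcsin(p_z) ≈ -53.57°, λ = atan2(p_y, p_x) ≈ -94.65°.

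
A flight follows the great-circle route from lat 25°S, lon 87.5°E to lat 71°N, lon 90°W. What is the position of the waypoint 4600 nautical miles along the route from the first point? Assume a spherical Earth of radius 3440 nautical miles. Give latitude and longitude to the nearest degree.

≈ lat 52°N, lon 86°E

Convert each endpoint to a unit vector on the sphere (x = cos φ cos λ, y = cos φ sin λ, z = sin φ).
The central angle between the endpoints is δ = arccos(p₁·p₂) ≈ 2.338 rad (134.0°). The total great-circle distance is δ·R ≈ 2.338 × 3440 ≈ 8044 nmi, so the target fraction is f = 4600/8044 ≈ 0.572.
Interpolate at f ≈ 0.572 with slerp weights a = sin((1−f)δ)/sin δ ≈ 1.170, b = sin(fδ)/sin δ ≈ 1.352.
p = a·p₁ + b·p₂ ≈ (0.046, 0.619, 0.784); φ = arcsin(p_z) ≈ 51.60°, λ = atan2(p_y, p_x) ≈ 85.73°.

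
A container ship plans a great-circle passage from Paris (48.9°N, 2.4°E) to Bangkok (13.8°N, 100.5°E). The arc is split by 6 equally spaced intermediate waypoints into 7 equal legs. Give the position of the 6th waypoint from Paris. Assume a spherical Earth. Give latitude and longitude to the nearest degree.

≈ (23°N, 92°E)

The haversine formula gives a central angle δ ≈ 1.481 rad (84.8°) between the endpoints.
Interpolate at f = 6/7 with slerp weights a = sin((1−f)δ)/sin δ ≈ 0.211, b = sin(fδ)/sin δ ≈ 0.959.
p = a·p₁ + b·p₂ ≈ (-0.031, 0.921, 0.388); φ = arcsin(p_z) ≈ 22.80°, λ = atan2(p_y, p_x) ≈ 91.94°.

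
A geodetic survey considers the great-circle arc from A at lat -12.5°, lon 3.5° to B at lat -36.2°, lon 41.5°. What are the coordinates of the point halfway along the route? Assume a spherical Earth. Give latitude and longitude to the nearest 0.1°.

≈ lat -25.6°, lon 20.6°

Convert each endpoint to a unit vector on the sphere (x = cos φ cos λ, y = cos φ sin λ, z = sin φ).
The central angle between the endpoints is δ = arccos(p₁·p₂) ≈ 0.725 rad (41.5°).
Interpolate at f = 1/2 with slerp weights a = sin((1−f)δ)/sin δ ≈ 0.535, b = sin(fδ)/sin δ ≈ 0.535.
p = a·p₁ + b·p₂ ≈ (0.844, 0.318, -0.432); φ = arcsin(p_z) ≈ -25.57°, λ = atan2(p_y, p_x) ≈ 20.63°.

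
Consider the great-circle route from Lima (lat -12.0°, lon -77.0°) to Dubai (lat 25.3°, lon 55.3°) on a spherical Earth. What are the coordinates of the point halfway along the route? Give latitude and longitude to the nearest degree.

Write both endpoints as unit vectors p₁, p₂ with components (cos φ cos λ, cos φ sin λ, sin φ).
The central angle between the endpoints is δ = arccos(p₁·p₂) ≈ 2.324 rad (133.2°).
Interpolate at f = 1/2 with slerp weights a = sin((1−f)δ)/sin δ ≈ 1.258, b = sin(fδ)/sin δ ≈ 1.258.
p = a·p₁ + b·p₂ ≈ (0.924, -0.264, 0.276); φ = arcsin(p_z) ≈ 16.02°, λ = atan2(p_y, p_x) ≈ -15.94°.

≈ lat 16°, lon -16°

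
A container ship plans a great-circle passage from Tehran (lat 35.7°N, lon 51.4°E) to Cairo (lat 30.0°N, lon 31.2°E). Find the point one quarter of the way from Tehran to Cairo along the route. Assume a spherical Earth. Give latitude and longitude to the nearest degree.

≈ lat 35°N, lon 46°E

Convert each endpoint to a unit vector on the sphere (x = cos φ cos λ, y = cos φ sin λ, z = sin φ).
The central angle between the endpoints is δ = arccos(p₁·p₂) ≈ 0.312 rad (17.9°).
Interpolate at f = 1/4 with slerp weights a = sin((1−f)δ)/sin δ ≈ 0.755, b = sin(fδ)/sin δ ≈ 0.254.
p = a·p₁ + b·p₂ ≈ (0.571, 0.593, 0.568); φ = arcsin(p_z) ≈ 34.59°, λ = atan2(p_y, p_x) ≈ 46.11°.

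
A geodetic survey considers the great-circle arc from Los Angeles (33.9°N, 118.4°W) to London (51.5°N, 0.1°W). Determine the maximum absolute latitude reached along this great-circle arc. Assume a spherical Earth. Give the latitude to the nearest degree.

The great circle lies in the plane with unit normal n̂ = (p₁ × p₂)/|p₁ × p₂|.
Here n̂_z ≈ +0.464; the vertex latitude is φ_max = arccos|n̂_z| ≈ 62.4°.
Check via Clairaut: cos φ_max = |cos φ₁| · sin C = cos(33.9°)·sin(33.9°) ≈ 0.464, again giving ≈ 62.4°.

≈ 62°N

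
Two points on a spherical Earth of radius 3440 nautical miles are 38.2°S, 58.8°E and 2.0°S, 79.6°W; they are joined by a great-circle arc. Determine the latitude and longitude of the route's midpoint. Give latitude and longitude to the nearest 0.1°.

Convert each endpoint to a unit vector on the sphere (x = cos φ cos λ, y = cos φ sin λ, z = sin φ).
The central angle between the endpoints is δ = arccos(p₁·p₂) ≈ 2.172 rad (124.5°).
Interpolate at f = 1/2 with slerp weights a = sin((1−f)δ)/sin δ ≈ 1.073, b = sin(fδ)/sin δ ≈ 1.073.
p = a·p₁ + b·p₂ ≈ (0.630, -0.333, -0.701); φ = arcsin(p_z) ≈ -44.51°, λ = atan2(p_y, p_x) ≈ -27.88°.

≈ 44.5°S, 27.9°W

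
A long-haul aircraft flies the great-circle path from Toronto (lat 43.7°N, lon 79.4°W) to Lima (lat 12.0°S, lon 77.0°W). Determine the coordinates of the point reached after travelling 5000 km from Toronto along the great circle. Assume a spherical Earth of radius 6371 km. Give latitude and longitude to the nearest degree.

≈ lat 1°S, lon 77°W

Write both endpoints as unit vectors p₁, p₂ with components (cos φ cos λ, cos φ sin λ, sin φ).
The central angle between the endpoints is δ = arccos(p₁·p₂) ≈ 0.973 rad (55.7°). The total great-circle distance is δ·R ≈ 0.973 × 6371 ≈ 6198 km, so the target fraction is f = 5000/6198 ≈ 0.807.
Interpolate at f ≈ 0.807 with slerp weights a = sin((1−f)δ)/sin δ ≈ 0.226, b = sin(fδ)/sin δ ≈ 0.855.
p = a·p₁ + b·p₂ ≈ (0.218, -0.976, -0.021); φ = arcsin(p_z) ≈ -1.23°, λ = atan2(p_y, p_x) ≈ -77.39°.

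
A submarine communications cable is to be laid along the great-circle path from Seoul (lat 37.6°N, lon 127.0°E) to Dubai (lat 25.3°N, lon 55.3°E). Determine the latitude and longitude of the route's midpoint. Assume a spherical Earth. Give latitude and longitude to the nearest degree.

≈ lat 37°N, lon 88°E

Write both endpoints as unit vectors p₁, p₂ with components (cos φ cos λ, cos φ sin λ, sin φ).
The central angle between the endpoints is δ = arccos(p₁·p₂) ≈ 1.064 rad (60.9°).
Interpolate at f = 1/2 with slerp weights a = sin((1−f)δ)/sin δ ≈ 0.580, b = sin(fδ)/sin δ ≈ 0.580.
p = a·p₁ + b·p₂ ≈ (0.022, 0.798, 0.602); φ = arcsin(p_z) ≈ 37.01°, λ = atan2(p_y, p_x) ≈ 88.42°.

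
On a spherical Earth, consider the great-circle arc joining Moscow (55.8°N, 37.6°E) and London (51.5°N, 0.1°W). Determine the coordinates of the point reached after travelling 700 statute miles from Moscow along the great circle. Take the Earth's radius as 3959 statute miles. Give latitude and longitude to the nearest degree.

Convert each endpoint to a unit vector on the sphere (x = cos φ cos λ, y = cos φ sin λ, z = sin φ).
The central angle between the endpoints is δ = arccos(p₁·p₂) ≈ 0.392 rad (22.5°). The total great-circle distance is δ·R ≈ 0.392 × 3959 ≈ 1552 mi, so the target fraction is f = 700/1552 ≈ 0.451.
Interpolate at f ≈ 0.451 with slerp weights a = sin((1−f)δ)/sin δ ≈ 0.559, b = sin(fδ)/sin δ ≈ 0.460.
p = a·p₁ + b·p₂ ≈ (0.536, 0.191, 0.823); φ = arcsin(p_z) ≈ 55.35°, λ = atan2(p_y, p_x) ≈ 19.65°.

≈ 55°N, 20°E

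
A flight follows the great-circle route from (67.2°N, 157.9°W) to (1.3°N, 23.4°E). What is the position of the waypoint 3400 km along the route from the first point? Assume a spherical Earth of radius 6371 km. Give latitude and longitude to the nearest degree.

Write both endpoints as unit vectors p₁, p₂ with components (cos φ cos λ, cos φ sin λ, sin φ).
The central angle between the endpoints is δ = arccos(p₁·p₂) ≈ 1.946 rad (111.5°). The total great-circle distance is δ·R ≈ 1.946 × 6371 ≈ 12398 km, so the target fraction is f = 3400/12398 ≈ 0.274.
Interpolate at f ≈ 0.274 with slerp weights a = sin((1−f)δ)/sin δ ≈ 1.061, b = sin(fδ)/sin δ ≈ 0.547.
p = a·p₁ + b·p₂ ≈ (0.121, 0.062, 0.991); φ = arcsin(p_z) ≈ 82.20°, λ = atan2(p_y, p_x) ≈ 27.34°.

≈ (82°N, 27°E)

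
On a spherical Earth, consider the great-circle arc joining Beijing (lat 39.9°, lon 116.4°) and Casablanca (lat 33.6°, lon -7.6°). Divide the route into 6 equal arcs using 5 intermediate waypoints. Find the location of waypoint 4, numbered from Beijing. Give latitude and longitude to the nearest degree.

Convert each endpoint to a unit vector on the sphere (x = cos φ cos λ, y = cos φ sin λ, z = sin φ).
The central angle between the endpoints is δ = arccos(p₁·p₂) ≈ 1.573 rad (90.1°).
Interpolate at f = 4/6 with slerp weights a = sin((1−f)δ)/sin δ ≈ 0.501, b = sin(fδ)/sin δ ≈ 0.867.
p = a·p₁ + b·p₂ ≈ (0.545, 0.249, 0.801); φ = arcsin(p_z) ≈ 53.21°, λ = atan2(p_y, p_x) ≈ 24.52°.

≈ lat 53°, lon 25°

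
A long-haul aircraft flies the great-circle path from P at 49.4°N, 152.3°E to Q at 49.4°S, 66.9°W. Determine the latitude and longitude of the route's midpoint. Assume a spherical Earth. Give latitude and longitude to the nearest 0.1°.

From cos δ = sin φ₁ sin φ₂ + cos φ₁ cos φ₂ cos Δλ, the central angle is δ ≈ 2.701 rad (154.8°).
Interpolate at f = 1/2 with slerp weights a = sin((1−f)δ)/sin δ ≈ 2.290, b = sin(fδ)/sin δ ≈ 2.290.
p = a·p₁ + b·p₂ ≈ (-0.735, -0.678, 0.000); φ = arcsin(p_z) ≈ 0.00°, λ = atan2(p_y, p_x) ≈ -137.30°.

≈ 0.0°N, 137.3°W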